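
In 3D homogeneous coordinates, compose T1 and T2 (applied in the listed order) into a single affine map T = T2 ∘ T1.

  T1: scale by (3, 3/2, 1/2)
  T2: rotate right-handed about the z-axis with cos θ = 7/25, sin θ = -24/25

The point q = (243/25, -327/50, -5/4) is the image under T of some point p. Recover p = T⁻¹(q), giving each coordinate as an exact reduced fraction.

T1 = [3 0 0 0; 0 3/2 0 0; 0 0 1/2 0; 0 0 0 1]
T2·T1 = [21/25 36/25 0 0; -72/25 21/50 0 0; 0 0 1/2 0; 0 0 0 1]
det M = 9/4; M⁻¹ = [7/75 -8/25 0 0; 16/25 14/75 0 0; 0 0 2 0; 0 0 0 1]
M⁻¹ · (243/25, -327/50, -5/4)ᵀ = (3, 5, -5/2)ᵀ

p = (3, 5, -5/2)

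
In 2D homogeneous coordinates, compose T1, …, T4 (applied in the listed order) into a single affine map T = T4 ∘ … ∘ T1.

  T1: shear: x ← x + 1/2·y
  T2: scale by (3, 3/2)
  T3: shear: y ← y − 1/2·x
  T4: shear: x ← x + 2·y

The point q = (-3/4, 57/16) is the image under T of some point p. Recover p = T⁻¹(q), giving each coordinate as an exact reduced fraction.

T1 = [1 1/2 0; 0 1 0; 0 0 1]
T2·T1 = [3 3/2 0; 0 3/2 0; 0 0 1]
T3·…·T1 = [3 3/2 0; -3/2 3/4 0; 0 0 1]
T4·…·T1 = [0 3 0; -3/2 3/4 0; 0 0 1]
det M = 9/2; M⁻¹ = [1/6 -2/3 0; 1/3 0 0; 0 0 1]
M⁻¹ · (-3/4, 57/16)ᵀ = (-5/2, -1/4)ᵀ

p = (-5/2, -1/4)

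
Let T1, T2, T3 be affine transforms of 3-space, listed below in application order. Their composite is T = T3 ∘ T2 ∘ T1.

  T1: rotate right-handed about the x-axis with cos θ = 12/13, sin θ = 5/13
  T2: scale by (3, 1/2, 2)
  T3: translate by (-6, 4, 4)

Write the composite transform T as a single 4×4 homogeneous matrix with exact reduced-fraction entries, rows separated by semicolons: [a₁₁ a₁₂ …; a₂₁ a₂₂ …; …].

T = [3 0 0 -6; 0 6/13 -5/26 4; 0 10/13 24/13 4; 0 0 0 1]

T1 = [1 0 0 0; 0 12/13 -5/13 0; 0 5/13 12/13 0; 0 0 0 1]
T2·T1 = [3 0 0 0; 0 6/13 -5/26 0; 0 10/13 24/13 0; 0 0 0 1]
T3·…·T1 = [3 0 0 -6; 0 6/13 -5/26 4; 0 10/13 24/13 4; 0 0 0 1]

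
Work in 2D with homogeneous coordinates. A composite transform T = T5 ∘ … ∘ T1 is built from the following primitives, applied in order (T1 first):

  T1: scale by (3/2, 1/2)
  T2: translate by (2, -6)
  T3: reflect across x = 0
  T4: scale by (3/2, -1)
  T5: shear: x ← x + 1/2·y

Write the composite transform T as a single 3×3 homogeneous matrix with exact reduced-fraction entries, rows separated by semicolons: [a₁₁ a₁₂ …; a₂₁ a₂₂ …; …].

T1 = [3/2 0 0; 0 1/2 0; 0 0 1]
T2·T1 = [3/2 0 2; 0 1/2 -6; 0 0 1]
T3·…·T1 = [-3/2 0 -2; 0 1/2 -6; 0 0 1]
T4·…·T1 = [-9/4 0 -3; 0 -1/2 6; 0 0 1]
T5·…·T1 = [-9/4 -1/4 0; 0 -1/2 6; 0 0 1]

T = [-9/4 -1/4 0; 0 -1/2 6; 0 0 1]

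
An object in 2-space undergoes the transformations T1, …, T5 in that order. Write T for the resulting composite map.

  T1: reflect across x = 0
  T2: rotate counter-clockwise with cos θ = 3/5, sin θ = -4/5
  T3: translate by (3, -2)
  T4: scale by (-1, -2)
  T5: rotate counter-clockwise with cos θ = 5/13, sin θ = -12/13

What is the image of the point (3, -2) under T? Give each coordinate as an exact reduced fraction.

T1 reflect across x = 0: (3, -2) → (-3, -2)
T2 rotate counter-clockwise with cos θ = 3/5, sin θ = -4/5: (-3, -2) → (-17/5, 6/5)
T3 translate by (3, -2): (-17/5, 6/5) → (-2/5, -4/5)
T4 scale by (-1, -2): (-2/5, -4/5) → (2/5, 8/5)
T5 rotate counter-clockwise with cos θ = 5/13, sin θ = -12/13: (2/5, 8/5) → (106/65, 16/65)

T(p) = (106/65, 16/65)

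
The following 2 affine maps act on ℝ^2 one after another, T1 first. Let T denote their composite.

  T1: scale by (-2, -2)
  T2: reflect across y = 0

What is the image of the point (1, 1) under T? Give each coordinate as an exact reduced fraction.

T1 scale by (-2, -2): (1, 1) → (-2, -2)
T2 reflect across y = 0: (-2, -2) → (-2, 2)

T(p) = (-2, 2)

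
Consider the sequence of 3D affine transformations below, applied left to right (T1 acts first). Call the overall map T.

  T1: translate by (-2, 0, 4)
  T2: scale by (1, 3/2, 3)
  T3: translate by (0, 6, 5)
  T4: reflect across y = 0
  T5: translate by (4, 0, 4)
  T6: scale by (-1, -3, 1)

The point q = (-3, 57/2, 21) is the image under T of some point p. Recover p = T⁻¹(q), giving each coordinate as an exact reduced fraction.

p = (1, 7/3, 0)

T1 = [1 0 0 -2; 0 1 0 0; 0 0 1 4; 0 0 0 1]
T2·T1 = [1 0 0 -2; 0 3/2 0 0; 0 0 3 12; 0 0 0 1]
T3·…·T1 = [1 0 0 -2; 0 3/2 0 6; 0 0 3 17; 0 0 0 1]
T4·…·T1 = [1 0 0 -2; 0 -3/2 0 -6; 0 0 3 17; 0 0 0 1]
T5·…·T1 = [1 0 0 2; 0 -3/2 0 -6; 0 0 3 21; 0 0 0 1]
T6·…·T1 = [-1 0 0 -2; 0 9/2 0 18; 0 0 3 21; 0 0 0 1]
det M = -27/2; M⁻¹ = [-1 0 0 -2; 0 2/9 0 -4; 0 0 1/3 -7; 0 0 0 1]
M⁻¹ · (-3, 57/2, 21)ᵀ = (1, 7/3, 0)ᵀ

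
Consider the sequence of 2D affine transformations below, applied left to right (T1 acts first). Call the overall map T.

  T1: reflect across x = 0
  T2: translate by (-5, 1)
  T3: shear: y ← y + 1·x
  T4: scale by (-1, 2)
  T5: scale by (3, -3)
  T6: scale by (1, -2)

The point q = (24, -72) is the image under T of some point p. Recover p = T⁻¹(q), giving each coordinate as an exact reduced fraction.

T1 = [-1 0 0; 0 1 0; 0 0 1]
T2·T1 = [-1 0 -5; 0 1 1; 0 0 1]
T3·…·T1 = [-1 0 -5; -1 1 -4; 0 0 1]
T4·…·T1 = [1 0 5; -2 2 -8; 0 0 1]
T5·…·T1 = [3 0 15; 6 -6 24; 0 0 1]
T6·…·T1 = [3 0 15; -12 12 -48; 0 0 1]
det M = 36; M⁻¹ = [1/3 0 -5; 1/3 1/12 -1; 0 0 1]
M⁻¹ · (24, -72)ᵀ = (3, 1)ᵀ

p = (3, 1)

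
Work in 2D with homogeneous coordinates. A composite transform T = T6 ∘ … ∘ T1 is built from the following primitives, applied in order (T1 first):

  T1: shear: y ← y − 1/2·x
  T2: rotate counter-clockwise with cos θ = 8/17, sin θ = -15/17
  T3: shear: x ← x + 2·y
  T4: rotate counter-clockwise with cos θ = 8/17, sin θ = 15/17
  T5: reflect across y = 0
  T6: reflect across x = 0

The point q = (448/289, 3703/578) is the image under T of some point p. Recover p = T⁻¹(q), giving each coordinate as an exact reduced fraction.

T1 = [1 0 0; -1/2 1 0; 0 0 1]
T2·T1 = [1/34 15/17 0; -19/17 8/17 0; 0 0 1]
T3·…·T1 = [-75/34 31/17 0; -19/17 8/17 0; 0 0 1]
T4·…·T1 = [-15/289 128/289 0; -1429/578 529/289 0; 0 0 1]
T5·…·T1 = [-15/289 128/289 0; 1429/578 -529/289 0; 0 0 1]
T6·…·T1 = [15/289 -128/289 0; 1429/578 -529/289 0; 0 0 1]
det M = 1; M⁻¹ = [-529/289 128/289 0; -1429/578 15/289 0; 0 0 1]
M⁻¹ · (448/289, 3703/578)ᵀ = (0, -7/2)ᵀ

p = (0, -7/2)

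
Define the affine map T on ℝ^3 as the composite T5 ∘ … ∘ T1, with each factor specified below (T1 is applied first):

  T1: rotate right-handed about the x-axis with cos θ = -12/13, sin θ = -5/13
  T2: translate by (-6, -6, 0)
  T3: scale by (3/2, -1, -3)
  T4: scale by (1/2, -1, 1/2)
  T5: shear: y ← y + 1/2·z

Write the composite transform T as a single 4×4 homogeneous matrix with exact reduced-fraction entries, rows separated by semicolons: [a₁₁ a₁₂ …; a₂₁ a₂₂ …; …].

T1 = [1 0 0 0; 0 -12/13 5/13 0; 0 -5/13 -12/13 0; 0 0 0 1]
T2·T1 = [1 0 0 -6; 0 -12/13 5/13 -6; 0 -5/13 -12/13 0; 0 0 0 1]
T3·…·T1 = [3/2 0 0 -9; 0 12/13 -5/13 6; 0 15/13 36/13 0; 0 0 0 1]
T4·…·T1 = [3/4 0 0 -9/2; 0 -12/13 5/13 -6; 0 15/26 18/13 0; 0 0 0 1]
T5·…·T1 = [3/4 0 0 -9/2; 0 -33/52 14/13 -6; 0 15/26 18/13 0; 0 0 0 1]

T = [3/4 0 0 -9/2; 0 -33/52 14/13 -6; 0 15/26 18/13 0; 0 0 0 1]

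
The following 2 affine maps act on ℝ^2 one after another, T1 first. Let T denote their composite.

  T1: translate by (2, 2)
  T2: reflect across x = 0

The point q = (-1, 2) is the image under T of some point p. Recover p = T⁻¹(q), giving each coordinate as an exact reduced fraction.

T1 = [1 0 2; 0 1 2; 0 0 1]
T2·T1 = [-1 0 -2; 0 1 2; 0 0 1]
det M = -1; M⁻¹ = [-1 0 -2; 0 1 -2; 0 0 1]
M⁻¹ · (-1, 2)ᵀ = (-1, 0)ᵀ

p = (-1, 0)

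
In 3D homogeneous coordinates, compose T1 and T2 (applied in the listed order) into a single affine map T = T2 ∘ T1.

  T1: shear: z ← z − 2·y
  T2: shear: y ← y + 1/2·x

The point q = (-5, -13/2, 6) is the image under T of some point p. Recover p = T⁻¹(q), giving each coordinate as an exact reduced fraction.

T1 = [1 0 0 0; 0 1 0 0; 0 -2 1 0; 0 0 0 1]
T2·T1 = [1 0 0 0; 1/2 1 0 0; 0 -2 1 0; 0 0 0 1]
det M = 1; M⁻¹ = [1 0 0 0; -1/2 1 0 0; -1 2 1 0; 0 0 0 1]
M⁻¹ · (-5, -13/2, 6)ᵀ = (-5, -4, -2)ᵀ

p = (-5, -4, -2)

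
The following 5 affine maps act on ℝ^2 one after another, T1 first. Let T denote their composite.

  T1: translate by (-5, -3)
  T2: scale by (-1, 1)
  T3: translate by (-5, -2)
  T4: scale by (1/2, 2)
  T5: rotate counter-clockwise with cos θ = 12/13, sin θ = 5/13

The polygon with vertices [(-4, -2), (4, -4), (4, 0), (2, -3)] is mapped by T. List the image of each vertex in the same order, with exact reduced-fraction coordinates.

T1 translate by (-5, -3): (-4, -2) → (-9, -5); (4, -4) → (-1, -7); (4, 0) → (-1, -3); (2, -3) → (-3, -6)
T2 scale by (-1, 1): (-9, -5) → (9, -5); (-1, -7) → (1, -7); (-1, -3) → (1, -3); (-3, -6) → (3, -6)
T3 translate by (-5, -2): (9, -5) → (4, -7); (1, -7) → (-4, -9); (1, -3) → (-4, -5); (3, -6) → (-2, -8)
T4 scale by (1/2, 2): (4, -7) → (2, -14); (-4, -9) → (-2, -18); (-4, -5) → (-2, -10); (-2, -8) → (-1, -16)
T5 rotate counter-clockwise with cos θ = 12/13, sin θ = 5/13: (2, -14) → (94/13, -158/13); (-2, -18) → (66/13, -226/13); (-2, -10) → (2, -10); (-1, -16) → (68/13, -197/13)

image vertices: (94/13, -158/13), (66/13, -226/13), (2, -10), (68/13, -197/13)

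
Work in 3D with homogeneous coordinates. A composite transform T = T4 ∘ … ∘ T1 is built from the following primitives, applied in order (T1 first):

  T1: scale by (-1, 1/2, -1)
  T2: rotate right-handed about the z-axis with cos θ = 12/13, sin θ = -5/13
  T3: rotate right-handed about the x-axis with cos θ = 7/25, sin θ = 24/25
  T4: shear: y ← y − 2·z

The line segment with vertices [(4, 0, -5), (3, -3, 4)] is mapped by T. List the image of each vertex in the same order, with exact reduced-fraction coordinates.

image vertices: (-48/13, -658/65, 187/65), (-87/26, 2099/325, -436/325)

T1 scale by (-1, 1/2, -1): (4, 0, -5) → (-4, 0, 5); (3, -3, 4) → (-3, -3/2, -4)
T2 rotate right-handed about the z-axis with cos θ = 12/13, sin θ = -5/13: (-4, 0, 5) → (-48/13, 20/13, 5); (-3, -3/2, -4) → (-87/26, -3/13, -4)
T3 rotate right-handed about the x-axis with cos θ = 7/25, sin θ = 24/25: (-48/13, 20/13, 5) → (-48/13, -284/65, 187/65); (-87/26, -3/13, -4) → (-87/26, 1227/325, -436/325)
T4 shear: y ← y − 2·z: (-48/13, -284/65, 187/65) → (-48/13, -658/65, 187/65); (-87/26, 1227/325, -436/325) → (-87/26, 2099/325, -436/325)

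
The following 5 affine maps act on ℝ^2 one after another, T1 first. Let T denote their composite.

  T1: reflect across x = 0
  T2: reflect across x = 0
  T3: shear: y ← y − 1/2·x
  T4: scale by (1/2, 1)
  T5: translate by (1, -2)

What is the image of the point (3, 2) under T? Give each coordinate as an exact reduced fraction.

T(p) = (5/2, -3/2)

T1 reflect across x = 0: (3, 2) → (-3, 2)
T2 reflect across x = 0: (-3, 2) → (3, 2)
T3 shear: y ← y − 1/2·x: (3, 2) → (3, 1/2)
T4 scale by (1/2, 1): (3, 1/2) → (3/2, 1/2)
T5 translate by (1, -2): (3/2, 1/2) → (5/2, -3/2)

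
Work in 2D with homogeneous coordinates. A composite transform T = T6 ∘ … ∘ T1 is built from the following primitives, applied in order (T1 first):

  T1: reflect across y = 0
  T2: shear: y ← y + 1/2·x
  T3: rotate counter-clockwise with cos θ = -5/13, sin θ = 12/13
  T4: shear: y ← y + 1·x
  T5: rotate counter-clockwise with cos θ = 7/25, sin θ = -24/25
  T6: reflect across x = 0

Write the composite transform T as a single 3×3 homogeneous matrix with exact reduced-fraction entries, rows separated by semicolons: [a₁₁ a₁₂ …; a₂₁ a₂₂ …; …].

T = [113/325 -492/325 0; 39/50 -13/25 0; 0 0 1]

T1 = [1 0 0; 0 -1 0; 0 0 1]
T2·T1 = [1 0 0; 1/2 -1 0; 0 0 1]
T3·…·T1 = [-11/13 12/13 0; 19/26 5/13 0; 0 0 1]
T4·…·T1 = [-11/13 12/13 0; -3/26 17/13 0; 0 0 1]
T5·…·T1 = [-113/325 492/325 0; 39/50 -13/25 0; 0 0 1]
T6·…·T1 = [113/325 -492/325 0; 39/50 -13/25 0; 0 0 1]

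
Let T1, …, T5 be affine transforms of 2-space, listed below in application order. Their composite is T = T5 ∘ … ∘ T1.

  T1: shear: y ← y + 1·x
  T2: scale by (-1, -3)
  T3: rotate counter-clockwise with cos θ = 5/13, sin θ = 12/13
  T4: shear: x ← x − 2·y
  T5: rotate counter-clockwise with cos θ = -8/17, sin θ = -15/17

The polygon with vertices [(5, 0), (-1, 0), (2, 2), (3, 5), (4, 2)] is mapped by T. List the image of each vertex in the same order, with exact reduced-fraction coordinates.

image vertices: (-5425/221, -5295/221), (1085/221, 1059/221), (-3676/221, -3858/221), (-540/17, -579/17), (-5846/221, -5976/221)

T1 shear: y ← y + 1·x: (5, 0) → (5, 5); (-1, 0) → (-1, -1); (2, 2) → (2, 4); (3, 5) → (3, 8); (4, 2) → (4, 6)
T2 scale by (-1, -3): (5, 5) → (-5, -15); (-1, -1) → (1, 3); (2, 4) → (-2, -12); (3, 8) → (-3, -24); (4, 6) → (-4, -18)
T3 rotate counter-clockwise with cos θ = 5/13, sin θ = 12/13: (-5, -15) → (155/13, -135/13); (1, 3) → (-31/13, 27/13); (-2, -12) → (134/13, -84/13); (-3, -24) → (21, -12); (-4, -18) → (196/13, -138/13)
T4 shear: x ← x − 2·y: (155/13, -135/13) → (425/13, -135/13); (-31/13, 27/13) → (-85/13, 27/13); (134/13, -84/13) → (302/13, -84/13); (21, -12) → (45, -12); (196/13, -138/13) → (472/13, -138/13)
T5 rotate counter-clockwise with cos θ = -8/17, sin θ = -15/17: (425/13, -135/13) → (-5425/221, -5295/221); (-85/13, 27/13) → (1085/221, 1059/221); (302/13, -84/13) → (-3676/221, -3858/221); (45, -12) → (-540/17, -579/17); (472/13, -138/13) → (-5846/221, -5976/221)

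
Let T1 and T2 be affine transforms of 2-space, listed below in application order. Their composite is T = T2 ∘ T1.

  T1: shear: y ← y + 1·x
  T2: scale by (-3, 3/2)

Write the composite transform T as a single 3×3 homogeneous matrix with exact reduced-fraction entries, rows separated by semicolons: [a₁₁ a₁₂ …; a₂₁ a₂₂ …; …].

T1 = [1 0 0; 1 1 0; 0 0 1]
T2·T1 = [-3 0 0; 3/2 3/2 0; 0 0 1]

T = [-3 0 0; 3/2 3/2 0; 0 0 1]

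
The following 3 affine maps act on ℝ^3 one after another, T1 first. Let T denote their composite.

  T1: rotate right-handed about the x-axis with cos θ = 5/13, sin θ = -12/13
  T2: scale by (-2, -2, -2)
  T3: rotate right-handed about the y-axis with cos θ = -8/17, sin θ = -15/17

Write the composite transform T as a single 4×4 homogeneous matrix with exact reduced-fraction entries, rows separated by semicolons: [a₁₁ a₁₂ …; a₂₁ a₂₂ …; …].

T1 = [1 0 0 0; 0 5/13 12/13 0; 0 -12/13 5/13 0; 0 0 0 1]
T2·T1 = [-2 0 0 0; 0 -10/13 -24/13 0; 0 24/13 -10/13 0; 0 0 0 1]
T3·…·T1 = [16/17 -360/221 150/221 0; 0 -10/13 -24/13 0; -30/17 -192/221 80/221 0; 0 0 0 1]

T = [16/17 -360/221 150/221 0; 0 -10/13 -24/13 0; -30/17 -192/221 80/221 0; 0 0 0 1]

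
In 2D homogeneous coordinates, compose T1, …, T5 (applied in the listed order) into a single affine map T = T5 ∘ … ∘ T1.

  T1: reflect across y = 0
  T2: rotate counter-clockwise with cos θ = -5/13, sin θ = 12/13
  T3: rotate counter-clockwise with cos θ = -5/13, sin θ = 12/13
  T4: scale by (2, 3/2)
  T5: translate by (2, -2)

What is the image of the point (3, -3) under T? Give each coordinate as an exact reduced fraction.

T1 reflect across y = 0: (3, -3) → (3, 3)
T2 rotate counter-clockwise with cos θ = -5/13, sin θ = 12/13: (3, 3) → (-51/13, 21/13)
T3 rotate counter-clockwise with cos θ = -5/13, sin θ = 12/13: (-51/13, 21/13) → (3/169, -717/169)
T4 scale by (2, 3/2): (3/169, -717/169) → (6/169, -2151/338)
T5 translate by (2, -2): (6/169, -2151/338) → (344/169, -2827/338)

T(p) = (344/169, -2827/338)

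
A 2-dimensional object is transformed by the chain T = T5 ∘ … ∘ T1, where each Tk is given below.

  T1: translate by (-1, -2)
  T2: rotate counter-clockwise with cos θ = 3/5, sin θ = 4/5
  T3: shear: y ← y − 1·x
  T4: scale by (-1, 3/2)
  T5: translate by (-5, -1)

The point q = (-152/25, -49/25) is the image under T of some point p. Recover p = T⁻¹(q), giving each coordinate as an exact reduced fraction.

T1 = [1 0 -1; 0 1 -2; 0 0 1]
T2·T1 = [3/5 -4/5 1; 4/5 3/5 -2; 0 0 1]
T3·…·T1 = [3/5 -4/5 1; 1/5 7/5 -3; 0 0 1]
T4·…·T1 = [-3/5 4/5 -1; 3/10 21/10 -9/2; 0 0 1]
T5·…·T1 = [-3/5 4/5 -6; 3/10 21/10 -11/2; 0 0 1]
det M = -3/2; M⁻¹ = [-7/5 8/15 -82/15; 1/5 2/5 17/5; 0 0 1]
M⁻¹ · (-152/25, -49/25)ᵀ = (2, 7/5)ᵀ

p = (2, 7/5)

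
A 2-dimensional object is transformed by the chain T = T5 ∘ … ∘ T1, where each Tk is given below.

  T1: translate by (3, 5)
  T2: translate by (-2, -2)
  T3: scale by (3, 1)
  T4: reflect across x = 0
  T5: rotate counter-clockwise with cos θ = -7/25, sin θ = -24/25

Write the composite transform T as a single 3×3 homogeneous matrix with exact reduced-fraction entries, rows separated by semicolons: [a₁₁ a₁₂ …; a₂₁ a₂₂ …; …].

T = [21/25 24/25 93/25; 72/25 -7/25 51/25; 0 0 1]

T1 = [1 0 3; 0 1 5; 0 0 1]
T2·T1 = [1 0 1; 0 1 3; 0 0 1]
T3·…·T1 = [3 0 3; 0 1 3; 0 0 1]
T4·…·T1 = [-3 0 -3; 0 1 3; 0 0 1]
T5·…·T1 = [21/25 24/25 93/25; 72/25 -7/25 51/25; 0 0 1]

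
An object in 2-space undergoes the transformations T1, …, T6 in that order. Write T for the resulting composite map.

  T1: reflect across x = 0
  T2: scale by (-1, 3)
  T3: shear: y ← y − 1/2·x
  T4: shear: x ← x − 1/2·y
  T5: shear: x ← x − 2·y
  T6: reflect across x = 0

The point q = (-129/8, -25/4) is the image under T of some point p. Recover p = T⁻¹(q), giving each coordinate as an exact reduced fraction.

T1 = [-1 0 0; 0 1 0; 0 0 1]
T2·T1 = [1 0 0; 0 3 0; 0 0 1]
T3·…·T1 = [1 0 0; -1/2 3 0; 0 0 1]
T4·…·T1 = [5/4 -3/2 0; -1/2 3 0; 0 0 1]
T5·…·T1 = [9/4 -15/2 0; -1/2 3 0; 0 0 1]
T6·…·T1 = [-9/4 15/2 0; -1/2 3 0; 0 0 1]
det M = -3; M⁻¹ = [-1 5/2 0; -1/6 3/4 0; 0 0 1]
M⁻¹ · (-129/8, -25/4)ᵀ = (1/2, -2)ᵀ

p = (1/2, -2)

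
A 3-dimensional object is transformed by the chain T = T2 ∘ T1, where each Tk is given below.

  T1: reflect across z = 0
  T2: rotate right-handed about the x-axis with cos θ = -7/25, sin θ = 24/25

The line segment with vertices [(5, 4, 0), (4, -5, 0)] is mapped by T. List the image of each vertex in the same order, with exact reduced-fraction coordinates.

image vertices: (5, -28/25, 96/25), (4, 7/5, -24/5)

T1 reflect across z = 0: (5, 4, 0) → (5, 4, 0); (4, -5, 0) → (4, -5, 0)
T2 rotate right-handed about the x-axis with cos θ = -7/25, sin θ = 24/25: (5, 4, 0) → (5, -28/25, 96/25); (4, -5, 0) → (4, 7/5, -24/5)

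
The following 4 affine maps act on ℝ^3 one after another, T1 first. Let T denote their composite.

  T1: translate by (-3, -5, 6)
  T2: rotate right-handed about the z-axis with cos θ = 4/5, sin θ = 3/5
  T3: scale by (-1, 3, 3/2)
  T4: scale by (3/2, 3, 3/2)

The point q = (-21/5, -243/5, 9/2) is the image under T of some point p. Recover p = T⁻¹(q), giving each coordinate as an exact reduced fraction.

T1 = [1 0 0 -3; 0 1 0 -5; 0 0 1 6; 0 0 0 1]
T2·T1 = [4/5 -3/5 0 3/5; 3/5 4/5 0 -29/5; 0 0 1 6; 0 0 0 1]
T3·…·T1 = [-4/5 3/5 0 -3/5; 9/5 12/5 0 -87/5; 0 0 3/2 9; 0 0 0 1]
T4·…·T1 = [-6/5 9/10 0 -9/10; 27/5 36/5 0 -261/5; 0 0 9/4 27/2; 0 0 0 1]
det M = -243/8; M⁻¹ = [-8/15 1/15 0 3; 2/5 4/45 0 5; 0 0 4/9 -6; 0 0 0 1]
M⁻¹ · (-21/5, -243/5, 9/2)ᵀ = (2, -1, -4)ᵀ

p = (2, -1, -4)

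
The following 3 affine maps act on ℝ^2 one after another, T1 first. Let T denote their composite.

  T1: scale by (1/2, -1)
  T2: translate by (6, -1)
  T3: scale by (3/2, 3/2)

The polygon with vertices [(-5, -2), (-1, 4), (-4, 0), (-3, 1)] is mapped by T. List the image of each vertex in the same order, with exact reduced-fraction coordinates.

T1 scale by (1/2, -1): (-5, -2) → (-5/2, 2); (-1, 4) → (-1/2, -4); (-4, 0) → (-2, 0); (-3, 1) → (-3/2, -1)
T2 translate by (6, -1): (-5/2, 2) → (7/2, 1); (-1/2, -4) → (11/2, -5); (-2, 0) → (4, -1); (-3/2, -1) → (9/2, -2)
T3 scale by (3/2, 3/2): (7/2, 1) → (21/4, 3/2); (11/2, -5) → (33/4, -15/2); (4, -1) → (6, -3/2); (9/2, -2) → (27/4, -3)

image vertices: (21/4, 3/2), (33/4, -15/2), (6, -3/2), (27/4, -3)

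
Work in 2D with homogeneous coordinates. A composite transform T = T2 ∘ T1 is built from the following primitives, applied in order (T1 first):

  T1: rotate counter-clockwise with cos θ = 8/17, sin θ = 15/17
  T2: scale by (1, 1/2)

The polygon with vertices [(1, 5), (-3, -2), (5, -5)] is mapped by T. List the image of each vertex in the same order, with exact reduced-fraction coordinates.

image vertices: (-67/17, 55/34), (6/17, -61/34), (115/17, 35/34)

T1 rotate counter-clockwise with cos θ = 8/17, sin θ = 15/17: (1, 5) → (-67/17, 55/17); (-3, -2) → (6/17, -61/17); (5, -5) → (115/17, 35/17)
T2 scale by (1, 1/2): (-67/17, 55/17) → (-67/17, 55/34); (6/17, -61/17) → (6/17, -61/34); (115/17, 35/17) → (115/17, 35/34)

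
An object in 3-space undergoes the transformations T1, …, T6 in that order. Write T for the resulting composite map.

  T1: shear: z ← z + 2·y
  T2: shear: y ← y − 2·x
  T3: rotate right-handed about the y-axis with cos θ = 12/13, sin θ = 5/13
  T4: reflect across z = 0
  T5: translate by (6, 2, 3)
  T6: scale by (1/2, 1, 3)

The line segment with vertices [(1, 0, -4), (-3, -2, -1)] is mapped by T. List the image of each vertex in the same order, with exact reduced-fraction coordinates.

image vertices: (35/13, 0, 276/13), (17/26, 6, 252/13)

T1 shear: z ← z + 2·y: (1, 0, -4) → (1, 0, -4); (-3, -2, -1) → (-3, -2, -5)
T2 shear: y ← y − 2·x: (1, 0, -4) → (1, -2, -4); (-3, -2, -5) → (-3, 4, -5)
T3 rotate right-handed about the y-axis with cos θ = 12/13, sin θ = 5/13: (1, -2, -4) → (-8/13, -2, -53/13); (-3, 4, -5) → (-61/13, 4, -45/13)
T4 reflect across z = 0: (-8/13, -2, -53/13) → (-8/13, -2, 53/13); (-61/13, 4, -45/13) → (-61/13, 4, 45/13)
T5 translate by (6, 2, 3): (-8/13, -2, 53/13) → (70/13, 0, 92/13); (-61/13, 4, 45/13) → (17/13, 6, 84/13)
T6 scale by (1/2, 1, 3): (70/13, 0, 92/13) → (35/13, 0, 276/13); (17/13, 6, 84/13) → (17/26, 6, 252/13)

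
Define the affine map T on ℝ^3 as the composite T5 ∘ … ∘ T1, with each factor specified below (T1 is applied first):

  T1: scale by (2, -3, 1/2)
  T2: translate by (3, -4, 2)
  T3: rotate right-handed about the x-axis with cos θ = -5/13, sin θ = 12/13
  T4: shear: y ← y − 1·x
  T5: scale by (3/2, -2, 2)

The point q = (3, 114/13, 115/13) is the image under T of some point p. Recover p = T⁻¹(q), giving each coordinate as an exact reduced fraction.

T1 = [2 0 0 0; 0 -3 0 0; 0 0 1/2 0; 0 0 0 1]
T2·T1 = [2 0 0 3; 0 -3 0 -4; 0 0 1/2 2; 0 0 0 1]
T3·…·T1 = [2 0 0 3; 0 15/13 -6/13 -4/13; 0 -36/13 -5/26 -58/13; 0 0 0 1]
T4·…·T1 = [2 0 0 3; -2 15/13 -6/13 -43/13; 0 -36/13 -5/26 -58/13; 0 0 0 1]
T5·…·T1 = [3 0 0 9/2; 4 -30/13 12/13 86/13; 0 -72/13 -5/13 -116/13; 0 0 0 1]
det M = 18; M⁻¹ = [1/3 0 0 -3/2; 10/117 -5/78 -2/13 -4/3; -16/13 12/13 -5/13 -4; 0 0 0 1]
M⁻¹ · (3, 114/13, 115/13)ᵀ = (-1/2, -3, -3)ᵀ

p = (-1/2, -3, -3)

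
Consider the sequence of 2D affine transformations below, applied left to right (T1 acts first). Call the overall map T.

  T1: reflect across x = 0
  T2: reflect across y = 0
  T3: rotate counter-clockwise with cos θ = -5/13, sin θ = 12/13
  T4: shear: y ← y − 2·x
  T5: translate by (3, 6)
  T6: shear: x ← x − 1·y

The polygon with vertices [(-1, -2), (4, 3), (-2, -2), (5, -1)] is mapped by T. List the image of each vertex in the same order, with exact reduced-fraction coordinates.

image vertices: (-128/13, 138/13), (162/13, -67/13), (-155/13, 160/13), (5, -1)

T1 reflect across x = 0: (-1, -2) → (1, -2); (4, 3) → (-4, 3); (-2, -2) → (2, -2); (5, -1) → (-5, -1)
T2 reflect across y = 0: (1, -2) → (1, 2); (-4, 3) → (-4, -3); (2, -2) → (2, 2); (-5, -1) → (-5, 1)
T3 rotate counter-clockwise with cos θ = -5/13, sin θ = 12/13: (1, 2) → (-29/13, 2/13); (-4, -3) → (56/13, -33/13); (2, 2) → (-34/13, 14/13); (-5, 1) → (1, -5)
T4 shear: y ← y − 2·x: (-29/13, 2/13) → (-29/13, 60/13); (56/13, -33/13) → (56/13, -145/13); (-34/13, 14/13) → (-34/13, 82/13); (1, -5) → (1, -7)
T5 translate by (3, 6): (-29/13, 60/13) → (10/13, 138/13); (56/13, -145/13) → (95/13, -67/13); (-34/13, 82/13) → (5/13, 160/13); (1, -7) → (4, -1)
T6 shear: x ← x − 1·y: (10/13, 138/13) → (-128/13, 138/13); (95/13, -67/13) → (162/13, -67/13); (5/13, 160/13) → (-155/13, 160/13); (4, -1) → (5, -1)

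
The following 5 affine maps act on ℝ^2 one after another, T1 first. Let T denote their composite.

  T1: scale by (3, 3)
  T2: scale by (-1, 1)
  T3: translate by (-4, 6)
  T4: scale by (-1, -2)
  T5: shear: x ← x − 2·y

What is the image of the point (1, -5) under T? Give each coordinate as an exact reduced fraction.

T1 scale by (3, 3): (1, -5) → (3, -15)
T2 scale by (-1, 1): (3, -15) → (-3, -15)
T3 translate by (-4, 6): (-3, -15) → (-7, -9)
T4 scale by (-1, -2): (-7, -9) → (7, 18)
T5 shear: x ← x − 2·y: (7, 18) → (-29, 18)

T(p) = (-29, 18)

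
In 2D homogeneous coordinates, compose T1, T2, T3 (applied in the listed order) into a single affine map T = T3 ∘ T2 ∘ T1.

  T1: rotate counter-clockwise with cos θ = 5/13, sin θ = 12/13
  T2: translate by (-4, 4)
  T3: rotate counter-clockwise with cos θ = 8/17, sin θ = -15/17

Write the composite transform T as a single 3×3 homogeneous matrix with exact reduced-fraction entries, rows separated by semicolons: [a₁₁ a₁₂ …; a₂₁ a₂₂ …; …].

T = [220/221 -21/221 28/17; 21/221 220/221 92/17; 0 0 1]

T1 = [5/13 -12/13 0; 12/13 5/13 0; 0 0 1]
T2·T1 = [5/13 -12/13 -4; 12/13 5/13 4; 0 0 1]
T3·…·T1 = [220/221 -21/221 28/17; 21/221 220/221 92/17; 0 0 1]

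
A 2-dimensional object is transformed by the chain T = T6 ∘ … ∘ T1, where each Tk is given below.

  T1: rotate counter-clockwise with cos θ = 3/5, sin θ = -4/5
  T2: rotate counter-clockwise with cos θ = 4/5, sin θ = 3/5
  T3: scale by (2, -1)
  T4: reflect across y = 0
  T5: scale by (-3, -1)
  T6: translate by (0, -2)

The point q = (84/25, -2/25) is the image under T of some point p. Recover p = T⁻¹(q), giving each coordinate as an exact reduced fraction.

p = (0, -2)

T1 = [3/5 4/5 0; -4/5 3/5 0; 0 0 1]
T2·T1 = [24/25 7/25 0; -7/25 24/25 0; 0 0 1]
T3·…·T1 = [48/25 14/25 0; 7/25 -24/25 0; 0 0 1]
T4·…·T1 = [48/25 14/25 0; -7/25 24/25 0; 0 0 1]
T5·…·T1 = [-144/25 -42/25 0; 7/25 -24/25 0; 0 0 1]
T6·…·T1 = [-144/25 -42/25 0; 7/25 -24/25 -2; 0 0 1]
det M = 6; M⁻¹ = [-4/25 7/25 14/25; -7/150 -24/25 -48/25; 0 0 1]
M⁻¹ · (84/25, -2/25)ᵀ = (0, -2)ᵀ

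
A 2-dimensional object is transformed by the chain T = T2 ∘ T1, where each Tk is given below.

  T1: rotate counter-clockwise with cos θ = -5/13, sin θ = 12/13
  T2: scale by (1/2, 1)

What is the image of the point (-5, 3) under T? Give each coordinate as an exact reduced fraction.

T(p) = (-11/26, -75/13)

T1 rotate counter-clockwise with cos θ = -5/13, sin θ = 12/13: (-5, 3) → (-11/13, -75/13)
T2 scale by (1/2, 1): (-11/13, -75/13) → (-11/26, -75/13)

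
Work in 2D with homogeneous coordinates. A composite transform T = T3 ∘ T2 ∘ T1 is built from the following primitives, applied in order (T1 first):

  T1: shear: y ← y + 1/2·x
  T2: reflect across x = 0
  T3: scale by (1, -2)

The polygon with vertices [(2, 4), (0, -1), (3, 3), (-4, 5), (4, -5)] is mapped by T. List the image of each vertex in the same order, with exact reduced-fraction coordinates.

T1 shear: y ← y + 1/2·x: (2, 4) → (2, 5); (0, -1) → (0, -1); (3, 3) → (3, 9/2); (-4, 5) → (-4, 3); (4, -5) → (4, -3)
T2 reflect across x = 0: (2, 5) → (-2, 5); (0, -1) → (0, -1); (3, 9/2) → (-3, 9/2); (-4, 3) → (4, 3); (4, -3) → (-4, -3)
T3 scale by (1, -2): (-2, 5) → (-2, -10); (0, -1) → (0, 2); (-3, 9/2) → (-3, -9); (4, 3) → (4, -6); (-4, -3) → (-4, 6)

image vertices: (-2, -10), (0, 2), (-3, -9), (4, -6), (-4, 6)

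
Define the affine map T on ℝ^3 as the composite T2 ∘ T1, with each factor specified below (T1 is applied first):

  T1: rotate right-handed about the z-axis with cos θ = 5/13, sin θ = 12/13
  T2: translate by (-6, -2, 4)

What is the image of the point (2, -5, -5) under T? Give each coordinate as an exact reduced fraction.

T1 rotate right-handed about the z-axis with cos θ = 5/13, sin θ = 12/13: (2, -5, -5) → (70/13, -1/13, -5)
T2 translate by (-6, -2, 4): (70/13, -1/13, -5) → (-8/13, -27/13, -1)

T(p) = (-8/13, -27/13, -1)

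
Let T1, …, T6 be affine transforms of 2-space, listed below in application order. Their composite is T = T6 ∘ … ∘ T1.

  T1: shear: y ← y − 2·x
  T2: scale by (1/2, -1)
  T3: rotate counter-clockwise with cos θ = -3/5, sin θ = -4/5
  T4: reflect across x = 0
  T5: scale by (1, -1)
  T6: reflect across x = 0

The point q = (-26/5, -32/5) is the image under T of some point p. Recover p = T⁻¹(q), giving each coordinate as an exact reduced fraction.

p = (-4, 0)

T1 = [1 0 0; -2 1 0; 0 0 1]
T2·T1 = [1/2 0 0; 2 -1 0; 0 0 1]
T3·…·T1 = [13/10 -4/5 0; -8/5 3/5 0; 0 0 1]
T4·…·T1 = [-13/10 4/5 0; -8/5 3/5 0; 0 0 1]
T5·…·T1 = [-13/10 4/5 0; 8/5 -3/5 0; 0 0 1]
T6·…·T1 = [13/10 -4/5 0; 8/5 -3/5 0; 0 0 1]
det M = 1/2; M⁻¹ = [-6/5 8/5 0; -16/5 13/5 0; 0 0 1]
M⁻¹ · (-26/5, -32/5)ᵀ = (-4, 0)ᵀ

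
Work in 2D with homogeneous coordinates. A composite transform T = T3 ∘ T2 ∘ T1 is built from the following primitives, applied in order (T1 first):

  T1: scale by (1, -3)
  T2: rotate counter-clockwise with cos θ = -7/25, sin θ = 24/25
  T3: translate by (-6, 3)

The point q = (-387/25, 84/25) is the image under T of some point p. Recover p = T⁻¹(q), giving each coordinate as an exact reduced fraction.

p = (3, -3)

T1 = [1 0 0; 0 -3 0; 0 0 1]
T2·T1 = [-7/25 72/25 0; 24/25 21/25 0; 0 0 1]
T3·…·T1 = [-7/25 72/25 -6; 24/25 21/25 3; 0 0 1]
det M = -3; M⁻¹ = [-7/25 24/25 -114/25; 8/25 7/75 41/25; 0 0 1]
M⁻¹ · (-387/25, 84/25)ᵀ = (3, -3)ᵀ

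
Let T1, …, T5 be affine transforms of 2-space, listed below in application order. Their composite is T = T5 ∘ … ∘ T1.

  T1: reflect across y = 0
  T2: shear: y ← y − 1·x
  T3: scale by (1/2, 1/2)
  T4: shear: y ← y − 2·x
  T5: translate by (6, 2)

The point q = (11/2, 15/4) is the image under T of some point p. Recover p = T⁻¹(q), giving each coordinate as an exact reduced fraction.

T1 = [1 0 0; 0 -1 0; 0 0 1]
T2·T1 = [1 0 0; -1 -1 0; 0 0 1]
T3·…·T1 = [1/2 0 0; -1/2 -1/2 0; 0 0 1]
T4·…·T1 = [1/2 0 0; -3/2 -1/2 0; 0 0 1]
T5·…·T1 = [1/2 0 6; -3/2 -1/2 2; 0 0 1]
det M = -1/4; M⁻¹ = [2 0 -12; -6 -2 40; 0 0 1]
M⁻¹ · (11/2, 15/4)ᵀ = (-1, -1/2)ᵀ

p = (-1, -1/2)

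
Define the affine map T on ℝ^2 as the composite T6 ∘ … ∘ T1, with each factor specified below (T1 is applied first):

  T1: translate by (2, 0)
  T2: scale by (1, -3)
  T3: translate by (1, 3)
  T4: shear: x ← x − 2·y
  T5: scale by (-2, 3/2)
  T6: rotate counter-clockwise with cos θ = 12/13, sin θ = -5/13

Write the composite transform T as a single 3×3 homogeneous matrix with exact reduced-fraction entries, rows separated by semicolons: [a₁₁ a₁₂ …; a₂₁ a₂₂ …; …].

T = [-24/13 -333/26 189/26; 10/13 6/13 24/13; 0 0 1]

T1 = [1 0 2; 0 1 0; 0 0 1]
T2·T1 = [1 0 2; 0 -3 0; 0 0 1]
T3·…·T1 = [1 0 3; 0 -3 3; 0 0 1]
T4·…·T1 = [1 6 -3; 0 -3 3; 0 0 1]
T5·…·T1 = [-2 -12 6; 0 -9/2 9/2; 0 0 1]
T6·…·T1 = [-24/13 -333/26 189/26; 10/13 6/13 24/13; 0 0 1]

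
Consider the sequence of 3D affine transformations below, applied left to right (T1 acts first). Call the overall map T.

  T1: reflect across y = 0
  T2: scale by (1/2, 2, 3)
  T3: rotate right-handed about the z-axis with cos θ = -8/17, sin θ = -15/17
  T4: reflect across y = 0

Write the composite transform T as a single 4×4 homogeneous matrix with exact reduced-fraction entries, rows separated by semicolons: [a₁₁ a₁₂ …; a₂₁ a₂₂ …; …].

T = [-4/17 -30/17 0 0; 15/34 -16/17 0 0; 0 0 3 0; 0 0 0 1]

T1 = [1 0 0 0; 0 -1 0 0; 0 0 1 0; 0 0 0 1]
T2·T1 = [1/2 0 0 0; 0 -2 0 0; 0 0 3 0; 0 0 0 1]
T3·…·T1 = [-4/17 -30/17 0 0; -15/34 16/17 0 0; 0 0 3 0; 0 0 0 1]
T4·…·T1 = [-4/17 -30/17 0 0; 15/34 -16/17 0 0; 0 0 3 0; 0 0 0 1]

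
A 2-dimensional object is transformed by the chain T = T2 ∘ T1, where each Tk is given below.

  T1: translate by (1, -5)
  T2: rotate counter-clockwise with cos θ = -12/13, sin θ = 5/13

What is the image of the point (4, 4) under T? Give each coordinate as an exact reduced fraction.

T1 translate by (1, -5): (4, 4) → (5, -1)
T2 rotate counter-clockwise with cos θ = -12/13, sin θ = 5/13: (5, -1) → (-55/13, 37/13)

T(p) = (-55/13, 37/13)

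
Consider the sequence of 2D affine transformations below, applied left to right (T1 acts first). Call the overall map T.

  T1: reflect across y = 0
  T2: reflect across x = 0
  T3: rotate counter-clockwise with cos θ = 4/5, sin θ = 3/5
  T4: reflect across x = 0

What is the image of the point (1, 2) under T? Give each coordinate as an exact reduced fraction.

T(p) = (-2/5, -11/5)

T1 reflect across y = 0: (1, 2) → (1, -2)
T2 reflect across x = 0: (1, -2) → (-1, -2)
T3 rotate counter-clockwise with cos θ = 4/5, sin θ = 3/5: (-1, -2) → (2/5, -11/5)
T4 reflect across x = 0: (2/5, -11/5) → (-2/5, -11/5)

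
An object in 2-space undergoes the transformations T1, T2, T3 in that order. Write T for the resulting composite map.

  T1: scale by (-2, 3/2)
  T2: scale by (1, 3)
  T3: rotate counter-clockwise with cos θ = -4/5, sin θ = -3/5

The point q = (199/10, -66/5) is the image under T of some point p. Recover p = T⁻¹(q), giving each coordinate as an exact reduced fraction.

T1 = [-2 0 0; 0 3/2 0; 0 0 1]
T2·T1 = [-2 0 0; 0 9/2 0; 0 0 1]
T3·…·T1 = [8/5 27/10 0; 6/5 -18/5 0; 0 0 1]
det M = -9; M⁻¹ = [2/5 3/10 0; 2/15 -8/45 0; 0 0 1]
M⁻¹ · (199/10, -66/5)ᵀ = (4, 5)ᵀ

p = (4, 5)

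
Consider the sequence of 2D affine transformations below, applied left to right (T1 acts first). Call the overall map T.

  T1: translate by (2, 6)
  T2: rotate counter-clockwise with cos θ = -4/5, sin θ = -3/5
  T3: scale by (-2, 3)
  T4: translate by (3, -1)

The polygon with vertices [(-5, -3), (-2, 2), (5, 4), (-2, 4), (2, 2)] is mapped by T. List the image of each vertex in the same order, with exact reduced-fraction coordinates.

image vertices: (-27/5, -14/5), (-33/5, -101/5), (11/5, -188/5), (-9, -25), (-1/5, -137/5)

T1 translate by (2, 6): (-5, -3) → (-3, 3); (-2, 2) → (0, 8); (5, 4) → (7, 10); (-2, 4) → (0, 10); (2, 2) → (4, 8)
T2 rotate counter-clockwise with cos θ = -4/5, sin θ = -3/5: (-3, 3) → (21/5, -3/5); (0, 8) → (24/5, -32/5); (7, 10) → (2/5, -61/5); (0, 10) → (6, -8); (4, 8) → (8/5, -44/5)
T3 scale by (-2, 3): (21/5, -3/5) → (-42/5, -9/5); (24/5, -32/5) → (-48/5, -96/5); (2/5, -61/5) → (-4/5, -183/5); (6, -8) → (-12, -24); (8/5, -44/5) → (-16/5, -132/5)
T4 translate by (3, -1): (-42/5, -9/5) → (-27/5, -14/5); (-48/5, -96/5) → (-33/5, -101/5); (-4/5, -183/5) → (11/5, -188/5); (-12, -24) → (-9, -25); (-16/5, -132/5) → (-1/5, -137/5)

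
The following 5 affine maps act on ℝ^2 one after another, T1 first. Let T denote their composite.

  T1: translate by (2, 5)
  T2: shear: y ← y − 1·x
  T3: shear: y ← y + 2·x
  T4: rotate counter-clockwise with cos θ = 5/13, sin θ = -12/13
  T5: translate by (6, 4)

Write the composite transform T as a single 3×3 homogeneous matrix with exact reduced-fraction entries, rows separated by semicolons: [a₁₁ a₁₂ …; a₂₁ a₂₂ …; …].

T1 = [1 0 2; 0 1 5; 0 0 1]
T2·T1 = [1 0 2; -1 1 3; 0 0 1]
T3·…·T1 = [1 0 2; 1 1 7; 0 0 1]
T4·…·T1 = [17/13 12/13 94/13; -7/13 5/13 11/13; 0 0 1]
T5·…·T1 = [17/13 12/13 172/13; -7/13 5/13 63/13; 0 0 1]

T = [17/13 12/13 172/13; -7/13 5/13 63/13; 0 0 1]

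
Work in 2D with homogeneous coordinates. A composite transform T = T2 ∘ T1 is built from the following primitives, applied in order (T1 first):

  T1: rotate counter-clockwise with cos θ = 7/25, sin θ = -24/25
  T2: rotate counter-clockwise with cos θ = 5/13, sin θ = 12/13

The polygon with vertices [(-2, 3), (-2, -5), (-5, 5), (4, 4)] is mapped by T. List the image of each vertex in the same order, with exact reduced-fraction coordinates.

image vertices: (-538/325, 1041/325), (-826/325, -1543/325), (-287/65, 359/65), (1436/325, 1148/325)

T1 rotate counter-clockwise with cos θ = 7/25, sin θ = -24/25: (-2, 3) → (58/25, 69/25); (-2, -5) → (-134/25, 13/25); (-5, 5) → (17/5, 31/5); (4, 4) → (124/25, -68/25)
T2 rotate counter-clockwise with cos θ = 5/13, sin θ = 12/13: (58/25, 69/25) → (-538/325, 1041/325); (-134/25, 13/25) → (-826/325, -1543/325); (17/5, 31/5) → (-287/65, 359/65); (124/25, -68/25) → (1436/325, 1148/325)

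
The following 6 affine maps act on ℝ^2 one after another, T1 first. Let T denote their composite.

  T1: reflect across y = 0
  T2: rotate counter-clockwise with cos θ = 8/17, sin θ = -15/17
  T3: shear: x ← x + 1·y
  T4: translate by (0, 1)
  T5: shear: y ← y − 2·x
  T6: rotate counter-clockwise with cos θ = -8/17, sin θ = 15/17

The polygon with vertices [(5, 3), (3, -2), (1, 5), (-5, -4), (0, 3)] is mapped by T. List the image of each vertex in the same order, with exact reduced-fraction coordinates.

T1 reflect across y = 0: (5, 3) → (5, -3); (3, -2) → (3, 2); (1, 5) → (1, -5); (-5, -4) → (-5, 4); (0, 3) → (0, -3)
T2 rotate counter-clockwise with cos θ = 8/17, sin θ = -15/17: (5, -3) → (-5/17, -99/17); (3, 2) → (54/17, -29/17); (1, -5) → (-67/17, -55/17); (-5, 4) → (20/17, 107/17); (0, -3) → (-45/17, -24/17)
T3 shear: x ← x + 1·y: (-5/17, -99/17) → (-104/17, -99/17); (54/17, -29/17) → (25/17, -29/17); (-67/17, -55/17) → (-122/17, -55/17); (20/17, 107/17) → (127/17, 107/17); (-45/17, -24/17) → (-69/17, -24/17)
T4 translate by (0, 1): (-104/17, -99/17) → (-104/17, -82/17); (25/17, -29/17) → (25/17, -12/17); (-122/17, -55/17) → (-122/17, -38/17); (127/17, 107/17) → (127/17, 124/17); (-69/17, -24/17) → (-69/17, -7/17)
T5 shear: y ← y − 2·x: (-104/17, -82/17) → (-104/17, 126/17); (25/17, -12/17) → (25/17, -62/17); (-122/17, -38/17) → (-122/17, 206/17); (127/17, 124/17) → (127/17, -130/17); (-69/17, -7/17) → (-69/17, 131/17)
T6 rotate counter-clockwise with cos θ = -8/17, sin θ = 15/17: (-104/17, 126/17) → (-1058/289, -2568/289); (25/17, -62/17) → (730/289, 871/289); (-122/17, 206/17) → (-2114/289, -3478/289); (127/17, -130/17) → (934/289, 2945/289); (-69/17, 131/17) → (-1413/289, -2083/289)

image vertices: (-1058/289, -2568/289), (730/289, 871/289), (-2114/289, -3478/289), (934/289, 2945/289), (-1413/289, -2083/289)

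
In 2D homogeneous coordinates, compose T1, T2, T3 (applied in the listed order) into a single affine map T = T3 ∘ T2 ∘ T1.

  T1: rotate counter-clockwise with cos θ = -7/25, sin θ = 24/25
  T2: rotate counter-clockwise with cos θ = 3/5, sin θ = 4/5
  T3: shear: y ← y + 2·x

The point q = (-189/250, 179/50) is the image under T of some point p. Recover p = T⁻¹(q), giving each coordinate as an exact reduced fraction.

T1 = [-7/25 -24/25 0; 24/25 -7/25 0; 0 0 1]
T2·T1 = [-117/125 -44/125 0; 44/125 -117/125 0; 0 0 1]
T3·…·T1 = [-117/125 -44/125 0; -38/25 -41/25 0; 0 0 1]
det M = 1; M⁻¹ = [-41/25 44/125 0; 38/25 -117/125 0; 0 0 1]
M⁻¹ · (-189/250, 179/50)ᵀ = (5/2, -9/2)ᵀ

p = (5/2, -9/2)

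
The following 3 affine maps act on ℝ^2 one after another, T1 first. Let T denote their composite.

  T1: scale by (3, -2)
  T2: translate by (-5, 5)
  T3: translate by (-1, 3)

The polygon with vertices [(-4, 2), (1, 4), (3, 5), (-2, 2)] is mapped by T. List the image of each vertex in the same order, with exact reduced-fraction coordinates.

T1 scale by (3, -2): (-4, 2) → (-12, -4); (1, 4) → (3, -8); (3, 5) → (9, -10); (-2, 2) → (-6, -4)
T2 translate by (-5, 5): (-12, -4) → (-17, 1); (3, -8) → (-2, -3); (9, -10) → (4, -5); (-6, -4) → (-11, 1)
T3 translate by (-1, 3): (-17, 1) → (-18, 4); (-2, -3) → (-3, 0); (4, -5) → (3, -2); (-11, 1) → (-12, 4)

image vertices: (-18, 4), (-3, 0), (3, -2), (-12, 4)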